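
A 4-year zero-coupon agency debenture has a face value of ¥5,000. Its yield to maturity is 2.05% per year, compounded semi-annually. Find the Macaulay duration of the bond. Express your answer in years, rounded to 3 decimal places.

A zero-coupon bond has a single cash flow at maturity, so its Macaulay duration equals its maturity: 4 years.
(Equivalently: 8 semi-annual periods ÷ 2 = 4 years.)

4.000 years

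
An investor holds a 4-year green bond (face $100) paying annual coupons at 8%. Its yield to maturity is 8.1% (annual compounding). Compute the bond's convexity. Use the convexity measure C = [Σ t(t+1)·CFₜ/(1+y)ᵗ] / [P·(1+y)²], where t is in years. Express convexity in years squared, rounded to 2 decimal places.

14.71

With y = 0.081:
  t   CF        PV=CF/(1+0.081)^t    t·PV        t(t+1)·PV
  1         8.00         7.4006         7.4006          14.8011
  2         8.00         6.8460        13.6921          41.0762
  3         8.00         6.3330        18.9991          75.9966
  4       108.00        79.0899       316.3596       1,581.7978
  Σ                     99.6695       356.4513       1,713.6717
P = 99.6695.
Convexity = Σ t(t+1)·PV / [P·(1+y)²] = 1,713.6717 / (99.6695 × 1.168561) = 14.71343.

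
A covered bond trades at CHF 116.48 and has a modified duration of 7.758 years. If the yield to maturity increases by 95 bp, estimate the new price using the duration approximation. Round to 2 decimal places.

CHF 107.90

Duration approximation: ΔP/P ≈ -D_mod · Δy = -7.758 × (+0.0095) = -0.073701.
New price ≈ 116.48 × (1 - 0.073701) = 107.89530752.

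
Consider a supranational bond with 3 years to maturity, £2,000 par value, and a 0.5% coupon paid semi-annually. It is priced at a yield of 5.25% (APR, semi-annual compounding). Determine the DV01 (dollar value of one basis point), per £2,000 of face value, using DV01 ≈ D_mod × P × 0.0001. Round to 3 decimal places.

Periodic yield y = 0.02625.
  t   CF        PV=CF/(1+0.02625)^t    t·PV
  1         5.00         4.8721         4.8721
  2         5.00         4.7475         9.4950
  3         5.00         4.6261        13.8782
  4         5.00         4.5077        18.0309
  5         5.00         4.3924        21.9621
  6     2,005.00     1,716.3085    10,297.8511
  Σ                  1,739.4543    10,366.0893
P = 1,739.4543; D_Mac = 5.95939 half-year periods = 2.97970 yrs; D_mod = 2.90348 yrs.
DV01 ≈ 2.90348 × 1,739.4543 × 0.0001 = 0.505047.

£0.505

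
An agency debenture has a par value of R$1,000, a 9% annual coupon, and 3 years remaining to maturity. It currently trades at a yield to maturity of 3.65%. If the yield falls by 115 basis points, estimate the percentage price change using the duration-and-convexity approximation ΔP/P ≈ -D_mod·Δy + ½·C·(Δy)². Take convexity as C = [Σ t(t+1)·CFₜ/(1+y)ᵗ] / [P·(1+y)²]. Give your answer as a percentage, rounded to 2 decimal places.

+3.15%

With y = 0.0365:
  t   CF        PV=CF/(1+0.0365)^t    t·PV        t(t+1)·PV
  1        90.00        86.8307        86.8307         173.6614
  2        90.00        83.7730       167.5459         502.6378
  3     1,090.00       978.8555     2,936.5665      11,746.2658
  Σ                  1,149.4591     3,190.9431      12,422.5650
P = 1,149.4591; D_Mac = 2.77604 yrs; D_mod = 2.67828 yrs; C = 10.05956.
Duration effect: -2.67828 × (-0.0115) = +0.030800
Convexity effect: 0.5 × 10.05956 × (-0.0115)² = +0.0006652
ΔP/P ≈ +0.030800 + 0.0006652 = +0.031465 = +3.1465%.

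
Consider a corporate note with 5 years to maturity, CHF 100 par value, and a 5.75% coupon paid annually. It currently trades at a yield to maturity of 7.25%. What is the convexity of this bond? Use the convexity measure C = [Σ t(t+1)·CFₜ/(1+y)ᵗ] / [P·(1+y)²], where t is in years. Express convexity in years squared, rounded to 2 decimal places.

22.40

With y = 0.0725:
  t   CF        PV=CF/(1+0.0725)^t    t·PV        t(t+1)·PV
  1         5.75         5.3613         5.3613          10.7226
  2         5.75         4.9989         9.9978          29.9933
  3         5.75         4.6610        13.9829          55.9316
  4         5.75         4.3459        17.3836          86.9178
  5       105.75        74.5236       372.6180       2,235.7082
  Σ                     93.8907       419.3436       2,419.2735
P = 93.8907.
Convexity = Σ t(t+1)·PV / [P·(1+y)²] = 2,419.2735 / (93.8907 × 1.150256) = 22.40103.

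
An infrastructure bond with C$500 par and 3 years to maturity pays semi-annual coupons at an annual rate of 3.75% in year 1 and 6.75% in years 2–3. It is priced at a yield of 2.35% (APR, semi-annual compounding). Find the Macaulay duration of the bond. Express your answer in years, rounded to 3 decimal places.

2.836 years

Periodic yield y = 0.01175. Discount each cash flow and weight by its period:
  t   CF        PV=CF/(1+0.01175)^t    t·PV
  1        9.375         9.2661         9.2661
  2        9.375         9.1585        18.3170
  3       16.875        16.2939        48.8816
  4       16.875        16.1046        64.4185
  5       16.875        15.9176        79.5880
  6      516.875       481.8882     2,891.3289
  Σ                    548.6289     3,111.8002
Price P = Σ PV = 548.6289.
Macaulay duration = Σ(t·PV) / P = 3,111.8002 / 548.6289 = 5.67196 half-year periods.
In years: 5.67196 / 2 = 2.83598 years.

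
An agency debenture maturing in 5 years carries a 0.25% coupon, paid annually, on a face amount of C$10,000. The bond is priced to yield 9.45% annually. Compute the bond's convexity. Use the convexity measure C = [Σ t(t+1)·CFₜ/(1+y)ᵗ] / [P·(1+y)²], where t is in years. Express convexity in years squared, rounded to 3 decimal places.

24.829

With y = 0.0945:
  t   CF        PV=CF/(1+0.0945)^t    t·PV        t(t+1)·PV
  1        25.00        22.8415        22.8415          45.6830
  2        25.00        20.8693        41.7387         125.2160
  3        25.00        19.0675        57.2024         228.8094
  4        25.00        17.4212        69.6846         348.4231
  5    10,025.00     6,382.7165    31,913.5823     191,481.4936
  Σ                  6,462.9159    32,105.0494     192,229.6251
P = 6,462.9159.
Convexity = Σ t(t+1)·PV / [P·(1+y)²] = 192,229.6251 / (6,462.9159 × 1.197930) = 24.82906.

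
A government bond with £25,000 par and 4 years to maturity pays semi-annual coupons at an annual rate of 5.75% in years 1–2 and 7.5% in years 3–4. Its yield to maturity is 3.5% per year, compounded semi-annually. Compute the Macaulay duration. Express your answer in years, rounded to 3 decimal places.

Periodic yield y = 0.0175. Discount each cash flow and weight by its period:
  t   CF        PV=CF/(1+0.0175)^t    t·PV
  1       718.75       706.3882       706.3882
  2       718.75       694.2390     1,388.4780
  3       718.75       682.2988     2,046.8964
  4       718.75       670.5639     2,682.2557
  5       937.50       859.6055     4,298.0275
  6       937.50       844.8211     5,068.9268
  7       937.50       830.2910     5,812.0373
  8    25,937.50    22,576.3002   180,610.4014
  Σ                 27,864.5078   202,613.4113
Price P = Σ PV = 27,864.5078.
Macaulay duration = Σ(t·PV) / P = 202,613.4113 / 27,864.5078 = 7.27138 half-year periods.
In years: 7.27138 / 2 = 3.63569 years.

3.636 years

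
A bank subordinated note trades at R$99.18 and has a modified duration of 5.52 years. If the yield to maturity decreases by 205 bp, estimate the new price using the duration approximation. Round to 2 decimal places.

Duration approximation: ΔP/P ≈ -D_mod · Δy = -5.52 × (-0.0205) = +0.113160.
New price ≈ 99.18 × (1 + 0.113160) = 110.4032088.

R$110.40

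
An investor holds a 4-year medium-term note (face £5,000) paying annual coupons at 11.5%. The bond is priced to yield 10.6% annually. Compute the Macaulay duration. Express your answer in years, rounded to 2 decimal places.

Periodic yield y = 0.106. Discount each cash flow and weight by its year:
  t   CF        PV=CF/(1+0.106)^t    t·PV
  1       575.00       519.8915       519.8915
  2       575.00       470.0646       940.1293
  3       575.00       425.0132     1,275.0397
  4     5,575.00     3,725.8414    14,903.3656
  Σ                  5,140.8108    17,638.4261
Price P = Σ PV = 5,140.8108.
Macaulay duration = Σ(t·PV) / P = 17,638.4261 / 5,140.8108 = 3.43106 years.

3.43 years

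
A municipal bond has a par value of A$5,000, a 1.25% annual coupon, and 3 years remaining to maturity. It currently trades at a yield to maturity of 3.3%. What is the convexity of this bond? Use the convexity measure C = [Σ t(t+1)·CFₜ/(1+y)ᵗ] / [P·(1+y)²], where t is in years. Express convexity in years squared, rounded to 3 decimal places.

11.055

With y = 0.033:
  t   CF        PV=CF/(1+0.033)^t    t·PV        t(t+1)·PV
  1        62.50        60.5034        60.5034         121.0068
  2        62.50        58.5706       117.1411         351.4234
  3     5,062.50     4,592.6576    13,777.9729      55,111.8916
  Σ                  4,711.7316    13,955.6174      55,584.3218
P = 4,711.7316.
Convexity = Σ t(t+1)·PV / [P·(1+y)²] = 55,584.3218 / (4,711.7316 × 1.067089) = 11.05532.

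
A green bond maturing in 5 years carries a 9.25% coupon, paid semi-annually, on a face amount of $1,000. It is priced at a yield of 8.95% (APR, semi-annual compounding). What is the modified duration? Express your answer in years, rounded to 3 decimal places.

3.944 years

Periodic yield y = 0.04475. First find Macaulay duration:
  t   CF        PV=CF/(1+0.04475)^t    t·PV
  1        46.25        44.2690        44.2690
  2        46.25        42.3728        84.7456
  3        46.25        40.5578       121.6735
  4        46.25        38.8206       155.2824
  5        46.25        37.1578       185.7889
  6        46.25        35.5662       213.3972
  7        46.25        34.0428       238.2995
  8        46.25        32.5846       260.6770
  9        46.25        31.1889       280.7003
  10    1,046.25       675.3232     6,753.2320
  Σ                  1,011.8837     8,338.0653
P = 1,011.8837; Macaulay duration = 8,338.0653 / 1,011.8837 = 8.24014 half-year periods = 4.12007 years.
Modified duration = D_Mac / (1 + y) = 4.12007 / 1.04475 = 3.94360 years.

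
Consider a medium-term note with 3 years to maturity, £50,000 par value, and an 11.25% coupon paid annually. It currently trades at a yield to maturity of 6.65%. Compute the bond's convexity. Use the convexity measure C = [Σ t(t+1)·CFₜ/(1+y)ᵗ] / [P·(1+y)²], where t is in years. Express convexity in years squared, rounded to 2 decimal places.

9.26

With y = 0.0665:
  t   CF        PV=CF/(1+0.0665)^t    t·PV        t(t+1)·PV
  1     5,625.00     5,274.2616     5,274.2616      10,548.5232
  2     5,625.00     4,945.3930     9,890.7859      29,672.3578
  3    55,625.00    45,855.0789   137,565.2366     550,260.9463
  Σ                 56,074.7334   152,730.2841     590,481.8273
P = 56,074.7334.
Convexity = Σ t(t+1)·PV / [P·(1+y)²] = 590,481.8273 / (56,074.7334 × 1.137422) = 9.25801.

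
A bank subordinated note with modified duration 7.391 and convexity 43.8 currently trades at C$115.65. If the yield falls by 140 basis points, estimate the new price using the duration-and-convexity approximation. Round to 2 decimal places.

Duration effect: -D_mod·Δy = -7.391 × (-0.014) = +0.103474
Convexity effect: ½·C·(Δy)² = 0.5 × 43.8 × (-0.014)² = +0.0042924
ΔP/P ≈ +0.103474 + 0.0042924 = +0.1077664
New price ≈ 115.65 × (1 + 0.1077664) = 128.11318416.

C$128.11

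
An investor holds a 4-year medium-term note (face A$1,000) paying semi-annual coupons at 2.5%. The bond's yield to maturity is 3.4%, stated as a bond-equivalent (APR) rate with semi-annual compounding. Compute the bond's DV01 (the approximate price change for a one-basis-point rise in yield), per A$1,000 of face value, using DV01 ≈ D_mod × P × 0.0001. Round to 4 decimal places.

Periodic yield y = 0.017.
  t   CF        PV=CF/(1+0.017)^t    t·PV
  1        12.50        12.2911        12.2911
  2        12.50        12.0856        24.1712
  3        12.50        11.8836        35.6507
  4        12.50        11.6849        46.7397
  5        12.50        11.4896        57.4480
  6        12.50        11.2976        67.7853
  7        12.50        11.1087        77.7609
  8     1,012.50       884.7639     7,078.1114
  Σ                    966.6049     7,399.9584
P = 966.6049; D_Mac = 7.65562 half-year periods = 3.82781 yrs; D_mod = 3.76382 yrs.
DV01 ≈ 3.76382 × 966.6049 × 0.0001 = 0.363813.

A$0.3638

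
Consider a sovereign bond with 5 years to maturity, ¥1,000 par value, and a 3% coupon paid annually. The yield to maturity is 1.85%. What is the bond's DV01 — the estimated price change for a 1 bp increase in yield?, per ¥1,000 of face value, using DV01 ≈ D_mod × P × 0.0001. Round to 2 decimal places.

¥0.49

Periodic yield y = 0.0185.
  t   CF        PV=CF/(1+0.0185)^t    t·PV
  1        30.00        29.4551        29.4551
  2        30.00        28.9201        57.8401
  3        30.00        28.3948        85.1843
  4        30.00        27.8790       111.5160
  5     1,030.00       939.7927     4,698.9634
  Σ                  1,054.4416     4,982.9589
P = 1,054.4416; D_Mac = 4.72569 yrs; D_mod = 4.63985 yrs.
DV01 ≈ 4.63985 × 1,054.4416 × 0.0001 = 0.489245.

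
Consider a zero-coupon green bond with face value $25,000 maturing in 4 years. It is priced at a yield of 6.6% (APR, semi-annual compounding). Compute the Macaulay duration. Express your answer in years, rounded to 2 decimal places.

A zero-coupon bond has a single cash flow at maturity, so its Macaulay duration equals its maturity: 4 years.
(Equivalently: 8 semi-annual periods ÷ 2 = 4 years.)

4.00 years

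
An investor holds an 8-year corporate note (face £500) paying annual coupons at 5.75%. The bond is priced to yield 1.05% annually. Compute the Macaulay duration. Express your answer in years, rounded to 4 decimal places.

6.8515 years

Periodic yield y = 0.0105. Discount each cash flow and weight by its year:
  t   CF        PV=CF/(1+0.0105)^t    t·PV
  1        28.75        28.4513        28.4513
  2        28.75        28.1556        56.3113
  3        28.75        27.8631        83.5892
  4        28.75        27.5735       110.2942
  5        28.75        27.2870       136.4351
  6        28.75        27.0035       162.0210
  7        28.75        26.7229       187.0603
  8       528.75       486.3622     3,890.8978
  Σ                    679.4191     4,655.0601
Price P = Σ PV = 679.4191.
Macaulay duration = Σ(t·PV) / P = 4,655.0601 / 679.4191 = 6.85153 years.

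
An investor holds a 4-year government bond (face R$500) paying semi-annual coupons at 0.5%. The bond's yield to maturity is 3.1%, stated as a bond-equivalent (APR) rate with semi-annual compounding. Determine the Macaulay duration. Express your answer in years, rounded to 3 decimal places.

3.963 years

Periodic yield y = 0.0155. Discount each cash flow and weight by its period:
  t   CF        PV=CF/(1+0.0155)^t    t·PV
  1         1.25         1.2309         1.2309
  2         1.25         1.2121         2.4243
  3         1.25         1.1936         3.5809
  4         1.25         1.1754         4.7016
  5         1.25         1.1575         5.7874
  6         1.25         1.1398         6.8388
  7         1.25         1.1224         7.8569
  8       501.25       443.2155     3,545.7242
  Σ                    451.4473     3,578.1450
Price P = Σ PV = 451.4473.
Macaulay duration = Σ(t·PV) / P = 3,578.1450 / 451.4473 = 7.92594 half-year periods.
In years: 7.92594 / 2 = 3.96297 years.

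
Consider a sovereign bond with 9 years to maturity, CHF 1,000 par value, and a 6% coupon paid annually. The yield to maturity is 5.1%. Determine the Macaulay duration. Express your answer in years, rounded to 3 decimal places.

Periodic yield y = 0.051. Discount each cash flow and weight by its year:
  t   CF        PV=CF/(1+0.051)^t    t·PV
  1        60.00        57.0885        57.0885
  2        60.00        54.3183       108.6365
  3        60.00        51.6825       155.0474
  4        60.00        49.1745       196.6982
  5        60.00        46.7883       233.9417
  6        60.00        44.5179       267.1076
  7        60.00        42.3577       296.5038
  8        60.00        40.3023       322.4182
  9     1,060.00       677.4565     6,097.1086
  Σ                  1,063.6865     7,734.5504
Price P = Σ PV = 1,063.6865.
Macaulay duration = Σ(t·PV) / P = 7,734.5504 / 1,063.6865 = 7.27146 years.

7.271 years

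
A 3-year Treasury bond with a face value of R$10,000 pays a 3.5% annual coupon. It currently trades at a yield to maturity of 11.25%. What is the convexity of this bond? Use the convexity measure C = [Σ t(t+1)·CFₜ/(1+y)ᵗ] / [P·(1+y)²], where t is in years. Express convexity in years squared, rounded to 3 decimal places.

9.214

With y = 0.1125:
  t   CF        PV=CF/(1+0.1125)^t    t·PV        t(t+1)·PV
  1       350.00       314.6067       314.6067         629.2135
  2       350.00       282.7926       565.5852       1,696.7555
  3    10,350.00     7,516.9263    22,550.7788      90,203.1153
  Σ                  8,114.3256    23,430.9707      92,529.0843
P = 8,114.3256.
Convexity = Σ t(t+1)·PV / [P·(1+y)²] = 92,529.0843 / (8,114.3256 × 1.237656) = 9.21352.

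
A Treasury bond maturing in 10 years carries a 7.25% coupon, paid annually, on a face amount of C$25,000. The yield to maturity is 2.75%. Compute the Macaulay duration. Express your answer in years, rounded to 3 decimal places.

7.869 years

Periodic yield y = 0.0275. Discount each cash flow and weight by its year:
  t   CF        PV=CF/(1+0.0275)^t    t·PV
  1     1,812.50     1,763.9903     1,763.9903
  2     1,812.50     1,716.7788     3,433.5577
  3     1,812.50     1,670.8310     5,012.4930
  4     1,812.50     1,626.1129     6,504.4516
  5     1,812.50     1,582.5916     7,912.9581
  6     1,812.50     1,540.2352     9,241.4109
  7     1,812.50     1,499.0123    10,493.0862
  8     1,812.50     1,458.8928    11,671.1421
  9     1,812.50     1,419.8470    12,778.6228
  10   26,812.50    20,441.7938   204,417.9384
  Σ                 34,720.0857   273,229.6511
Price P = Σ PV = 34,720.0857.
Macaulay duration = Σ(t·PV) / P = 273,229.6511 / 34,720.0857 = 7.86950 years.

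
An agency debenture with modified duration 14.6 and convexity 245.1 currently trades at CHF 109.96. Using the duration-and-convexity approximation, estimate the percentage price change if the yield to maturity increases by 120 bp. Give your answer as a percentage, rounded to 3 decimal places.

Duration effect: -D_mod·Δy = -14.6 × (+0.012) = -0.175200
Convexity effect: ½·C·(Δy)² = 0.5 × 245.1 × (0.012)² = +0.0176472
ΔP/P ≈ -0.175200 + 0.0176472 = -0.1575528
= -15.75528%.

-15.755%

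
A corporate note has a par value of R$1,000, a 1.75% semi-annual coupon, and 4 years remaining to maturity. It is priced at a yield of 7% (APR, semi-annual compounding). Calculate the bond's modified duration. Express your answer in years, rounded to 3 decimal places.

Periodic yield y = 0.035. First find Macaulay duration:
  t   CF        PV=CF/(1+0.035)^t    t·PV
  1         8.75         8.4541         8.4541
  2         8.75         8.1682        16.3364
  3         8.75         7.8920        23.6760
  4         8.75         7.6251        30.5005
  5         8.75         7.3673        36.8363
  6         8.75         7.1181        42.7088
  7         8.75         6.8774        48.1419
  8     1,008.75       766.0564     6,128.4513
  Σ                    819.5587     6,335.1053
P = 819.5587; Macaulay duration = 6,335.1053 / 819.5587 = 7.72990 half-year periods = 3.86495 years.
Modified duration = D_Mac / (1 + y) = 3.86495 / 1.035 = 3.73425 years.

3.734 years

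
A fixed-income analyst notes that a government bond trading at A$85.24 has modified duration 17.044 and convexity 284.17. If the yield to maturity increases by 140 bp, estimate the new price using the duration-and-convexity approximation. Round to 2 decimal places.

A$67.27

Duration effect: -D_mod·Δy = -17.044 × (+0.014) = -0.238616
Convexity effect: ½·C·(Δy)² = 0.5 × 284.17 × (0.014)² = +0.02784866
ΔP/P ≈ -0.238616 + 0.02784866 = -0.21076734
New price ≈ 85.24 × (1 - 0.21076734) = 67.2741919384.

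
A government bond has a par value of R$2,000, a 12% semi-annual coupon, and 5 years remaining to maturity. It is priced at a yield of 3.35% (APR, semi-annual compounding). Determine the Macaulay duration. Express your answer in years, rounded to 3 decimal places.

Periodic yield y = 0.01675. Discount each cash flow and weight by its period:
  t   CF        PV=CF/(1+0.01675)^t    t·PV
  1       120.00       118.0231       118.0231
  2       120.00       116.0788       232.1576
  3       120.00       114.1665       342.4995
  4       120.00       112.2857       449.1429
  5       120.00       110.4359       552.1796
  6       120.00       108.6166       651.6995
  7       120.00       106.8272       747.7906
  8       120.00       105.0674       840.5388
  9       120.00       103.3365       930.0282
  10    2,120.00     1,795.5357    17,955.3572
  Σ                  2,790.3734    22,819.4171
Price P = Σ PV = 2,790.3734.
Macaulay duration = Σ(t·PV) / P = 22,819.4171 / 2,790.3734 = 8.17791 half-year periods.
In years: 8.17791 / 2 = 4.08895 years.

4.089 years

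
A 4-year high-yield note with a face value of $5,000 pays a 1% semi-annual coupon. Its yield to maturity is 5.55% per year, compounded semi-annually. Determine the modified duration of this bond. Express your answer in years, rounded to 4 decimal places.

Periodic yield y = 0.02775. First find Macaulay duration:
  t   CF        PV=CF/(1+0.02775)^t    t·PV
  1        25.00        24.3250        24.3250
  2        25.00        23.6682        47.3364
  3        25.00        23.0291        69.0874
  4        25.00        22.4073        89.6293
  5        25.00        21.8023       109.0116
  6        25.00        21.2136       127.2818
  7        25.00        20.6409       144.4860
  8     5,025.00     4,036.7902    32,294.3219
  Σ                  4,193.8767    32,905.4793
P = 4,193.8767; Macaulay duration = 32,905.4793 / 4,193.8767 = 7.84608 half-year periods = 3.92304 years.
Modified duration = D_Mac / (1 + y) = 3.92304 / 1.02775 = 3.81711 years.

3.8171 years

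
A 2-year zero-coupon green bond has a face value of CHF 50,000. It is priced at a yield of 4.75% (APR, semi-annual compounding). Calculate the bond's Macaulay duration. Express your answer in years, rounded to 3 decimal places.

A zero-coupon bond has a single cash flow at maturity, so its Macaulay duration equals its maturity: 2 years.
(Equivalently: 4 semi-annual periods ÷ 2 = 2 years.)

2.000 years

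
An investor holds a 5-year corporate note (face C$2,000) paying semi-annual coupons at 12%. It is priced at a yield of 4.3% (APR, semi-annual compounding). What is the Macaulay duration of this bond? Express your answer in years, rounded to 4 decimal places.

Periodic yield y = 0.0215. Discount each cash flow and weight by its period:
  t   CF        PV=CF/(1+0.0215)^t    t·PV
  1       120.00       117.4743       117.4743
  2       120.00       115.0018       230.0035
  3       120.00       112.5813       337.7438
  4       120.00       110.2117       440.8469
  5       120.00       107.8920       539.4602
  6       120.00       105.6212       633.7271
  7       120.00       103.3981       723.7869
  8       120.00       101.2219       809.7748
  9       120.00        99.0914       891.8225
  10    2,120.00     1,713.7685    17,137.6848
  Σ                  2,686.2621    21,862.3247
Price P = Σ PV = 2,686.2621.
Macaulay duration = Σ(t·PV) / P = 21,862.3247 / 2,686.2621 = 8.13857 half-year periods.
In years: 8.13857 / 2 = 4.06928 years.

4.0693 years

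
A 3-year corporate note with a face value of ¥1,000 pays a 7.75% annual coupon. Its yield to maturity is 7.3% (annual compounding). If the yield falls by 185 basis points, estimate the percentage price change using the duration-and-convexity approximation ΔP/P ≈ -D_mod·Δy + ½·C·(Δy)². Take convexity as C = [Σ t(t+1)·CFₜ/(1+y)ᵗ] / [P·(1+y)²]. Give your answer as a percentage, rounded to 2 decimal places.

+4.97%

With y = 0.073:
  t   CF        PV=CF/(1+0.073)^t    t·PV        t(t+1)·PV
  1        77.50        72.2274        72.2274         144.4548
  2        77.50        67.3135       134.6270         403.8811
  3     1,077.50       872.2041     2,616.6122      10,466.4489
  Σ                  1,011.7450     2,823.4667      11,014.7848
P = 1,011.7450; D_Mac = 2.79069 yrs; D_mod = 2.60083 yrs; C = 9.45596.
Duration effect: -2.60083 × (-0.0185) = +0.048115
Convexity effect: 0.5 × 9.45596 × (-0.0185)² = +0.0016182
ΔP/P ≈ +0.048115 + 0.0016182 = +0.049733 = +4.9733%.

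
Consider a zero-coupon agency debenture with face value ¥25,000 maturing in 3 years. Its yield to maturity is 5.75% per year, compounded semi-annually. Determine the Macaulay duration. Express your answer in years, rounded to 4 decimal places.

A zero-coupon bond has a single cash flow at maturity, so its Macaulay duration equals its maturity: 3 years.
(Equivalently: 6 semi-annual periods ÷ 2 = 3 years.)

3.0000 years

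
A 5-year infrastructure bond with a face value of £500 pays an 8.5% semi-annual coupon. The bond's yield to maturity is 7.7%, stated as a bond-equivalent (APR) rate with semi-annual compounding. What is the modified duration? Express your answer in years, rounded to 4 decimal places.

4.0357 years

Periodic yield y = 0.0385. First find Macaulay duration:
  t   CF        PV=CF/(1+0.0385)^t    t·PV
  1        21.25        20.4622        20.4622
  2        21.25        19.7036        39.4072
  3        21.25        18.9731        56.9194
  4        21.25        18.2698        73.0791
  5        21.25        17.5925        87.9623
  6        21.25        16.9403       101.6415
  7        21.25        16.3122       114.1856
  8        21.25        15.7075       125.6600
  9        21.25        15.1252       136.1266
  10      521.25       357.2573     3,572.5726
  Σ                    516.3436     4,328.0165
P = 516.3436; Macaulay duration = 4,328.0165 / 516.3436 = 8.38205 half-year periods = 4.19102 years.
Modified duration = D_Mac / (1 + y) = 4.19102 / 1.0385 = 4.03565 years.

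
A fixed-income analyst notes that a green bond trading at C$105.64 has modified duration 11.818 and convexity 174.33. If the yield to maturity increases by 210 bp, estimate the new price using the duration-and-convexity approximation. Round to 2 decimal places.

Duration effect: -D_mod·Δy = -11.818 × (+0.021) = -0.248178
Convexity effect: ½·C·(Δy)² = 0.5 × 174.33 × (0.021)² = +0.038439765
ΔP/P ≈ -0.248178 + 0.038439765 = -0.209738235
New price ≈ 105.64 × (1 - 0.209738235) = 83.4832528546.

C$83.48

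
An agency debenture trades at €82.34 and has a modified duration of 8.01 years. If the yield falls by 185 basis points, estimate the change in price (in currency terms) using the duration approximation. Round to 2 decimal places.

+€12.20

Duration approximation: ΔP/P ≈ -D_mod · Δy = -8.01 × (-0.0185) = +0.148185.
ΔP ≈ 82.34 × (+0.148185) = +12.2015529.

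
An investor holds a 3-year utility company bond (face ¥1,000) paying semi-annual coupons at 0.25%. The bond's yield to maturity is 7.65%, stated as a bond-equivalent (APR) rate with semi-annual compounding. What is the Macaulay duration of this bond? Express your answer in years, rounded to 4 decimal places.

2.9893 years

Periodic yield y = 0.03825. Discount each cash flow and weight by its period:
  t   CF        PV=CF/(1+0.03825)^t    t·PV
  1         1.25         1.2039         1.2039
  2         1.25         1.1596         2.3192
  3         1.25         1.1169         3.3506
  4         1.25         1.0757         4.3029
  5         1.25         1.0361         5.1805
  6     1,001.25       799.3388     4,796.0328
  Σ                    804.9310     4,812.3899
Price P = Σ PV = 804.9310.
Macaulay duration = Σ(t·PV) / P = 4,812.3899 / 804.9310 = 5.97864 half-year periods.
In years: 5.97864 / 2 = 2.98932 years.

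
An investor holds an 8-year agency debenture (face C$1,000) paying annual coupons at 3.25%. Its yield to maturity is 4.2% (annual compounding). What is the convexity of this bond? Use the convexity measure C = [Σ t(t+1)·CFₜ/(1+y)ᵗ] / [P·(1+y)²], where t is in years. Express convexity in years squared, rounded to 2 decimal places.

56.89

With y = 0.042:
  t   CF        PV=CF/(1+0.042)^t    t·PV        t(t+1)·PV
  1        32.50        31.1900        31.1900          62.3800
  2        32.50        29.9328        59.8657         179.5970
  3        32.50        28.7263        86.1790         344.7160
  4        32.50        27.5685       110.2738         551.3692
  5        32.50        26.4573       132.2863         793.7176
  6        32.50        25.3908       152.3450       1,066.4152
  7        32.50        24.3674       170.5719       1,364.5748
  8     1,032.50       742.9307     5,943.4456      53,491.0108
  Σ                    936.5639     6,686.1573      57,853.7808
P = 936.5639.
Convexity = Σ t(t+1)·PV / [P·(1+y)²] = 57,853.7808 / (936.5639 × 1.085764) = 56.89301.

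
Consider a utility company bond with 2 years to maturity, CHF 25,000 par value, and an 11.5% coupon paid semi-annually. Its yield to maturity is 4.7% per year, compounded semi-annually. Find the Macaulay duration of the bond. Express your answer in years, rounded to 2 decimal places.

1.85 years

Periodic yield y = 0.0235. Discount each cash flow and weight by its period:
  t   CF        PV=CF/(1+0.0235)^t    t·PV
  1     1,437.50     1,404.4944     1,404.4944
  2     1,437.50     1,372.2466     2,744.4932
  3     1,437.50     1,340.7392     4,022.2176
  4    26,437.50    24,091.7860    96,367.1440
  Σ                 28,209.2662   104,538.3492
Price P = Σ PV = 28,209.2662.
Macaulay duration = Σ(t·PV) / P = 104,538.3492 / 28,209.2662 = 3.70582 half-year periods.
In years: 3.70582 / 2 = 1.85291 years.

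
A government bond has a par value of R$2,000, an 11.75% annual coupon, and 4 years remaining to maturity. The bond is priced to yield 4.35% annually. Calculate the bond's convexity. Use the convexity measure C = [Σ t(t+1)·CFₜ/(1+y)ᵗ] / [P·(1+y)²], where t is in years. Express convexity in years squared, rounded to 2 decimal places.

With y = 0.0435:
  t   CF        PV=CF/(1+0.0435)^t    t·PV        t(t+1)·PV
  1       235.00       225.2036       225.2036         450.4073
  2       235.00       215.8157       431.6313       1,294.8940
  3       235.00       206.8190       620.4571       2,481.8284
  4     2,235.00     1,884.9842     7,539.9368      37,699.6840
  Σ                  2,532.8225     8,817.2289      41,926.8136
P = 2,532.8225.
Convexity = Σ t(t+1)·PV / [P·(1+y)²] = 41,926.8136 / (2,532.8225 × 1.088892) = 15.20205.

15.20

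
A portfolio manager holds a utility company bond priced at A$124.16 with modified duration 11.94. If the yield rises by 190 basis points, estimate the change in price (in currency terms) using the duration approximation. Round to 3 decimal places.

-A$28.167

Duration approximation: ΔP/P ≈ -D_mod · Δy = -11.94 × (+0.019) = -0.226860.
ΔP ≈ 124.16 × (-0.226860) = -28.1669376.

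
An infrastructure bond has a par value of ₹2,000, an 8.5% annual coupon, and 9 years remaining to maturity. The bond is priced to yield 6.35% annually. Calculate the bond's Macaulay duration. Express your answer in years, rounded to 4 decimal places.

6.8058 years

Periodic yield y = 0.0635. Discount each cash flow and weight by its year:
  t   CF        PV=CF/(1+0.0635)^t    t·PV
  1       170.00       159.8496       159.8496
  2       170.00       150.3052       300.6103
  3       170.00       141.3307       423.9920
  4       170.00       132.8920       531.5681
  5       170.00       124.9572       624.7862
  6       170.00       117.4962       704.9774
  7       170.00       110.4807       773.3650
  8       170.00       103.8841       831.0726
  9     2,170.00     1,246.8732    11,221.8587
  Σ                  2,288.0689    15,572.0800
Price P = Σ PV = 2,288.0689.
Macaulay duration = Σ(t·PV) / P = 15,572.0800 / 2,288.0689 = 6.80577 years.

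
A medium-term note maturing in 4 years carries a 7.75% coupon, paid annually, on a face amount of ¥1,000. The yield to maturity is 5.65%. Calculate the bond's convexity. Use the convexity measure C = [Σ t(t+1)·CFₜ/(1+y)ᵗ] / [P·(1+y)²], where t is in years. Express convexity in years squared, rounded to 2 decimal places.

15.57

With y = 0.0565:
  t   CF        PV=CF/(1+0.0565)^t    t·PV        t(t+1)·PV
  1        77.50        73.3554        73.3554         146.7108
  2        77.50        69.4325       138.8650         416.5949
  3        77.50        65.7193       197.1580         788.6321
  4     1,077.50       864.8470     3,459.3879      17,296.9396
  Σ                  1,073.3542     3,868.7663      18,648.8774
P = 1,073.3542.
Convexity = Σ t(t+1)·PV / [P·(1+y)²] = 18,648.8774 / (1,073.3542 × 1.116192) = 15.56577.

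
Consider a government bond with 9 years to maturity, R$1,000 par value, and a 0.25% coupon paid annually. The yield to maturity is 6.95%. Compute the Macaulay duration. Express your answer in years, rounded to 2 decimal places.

Periodic yield y = 0.0695. Discount each cash flow and weight by its year:
  t   CF        PV=CF/(1+0.0695)^t    t·PV
  1         2.50         2.3375         2.3375
  2         2.50         2.1856         4.3713
  3         2.50         2.0436         6.1308
  4         2.50         1.9108         7.6432
  5         2.50         1.7866         8.9332
  6         2.50         1.6705        10.0232
  7         2.50         1.5620        10.9338
  8         2.50         1.4605        11.6838
  9     1,002.50       547.5922     4,928.3301
  Σ                    562.5495     4,990.3870
Price P = Σ PV = 562.5495.
Macaulay duration = Σ(t·PV) / P = 4,990.3870 / 562.5495 = 8.87102 years.

8.87 years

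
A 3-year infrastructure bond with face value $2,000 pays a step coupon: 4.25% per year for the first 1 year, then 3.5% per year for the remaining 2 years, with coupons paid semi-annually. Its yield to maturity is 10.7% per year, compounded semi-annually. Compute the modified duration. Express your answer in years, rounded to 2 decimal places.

2.70 years

Periodic yield y = 0.0535. First find Macaulay duration:
  t   CF        PV=CF/(1+0.0535)^t    t·PV
  1        42.50        40.3417        40.3417
  2        42.50        38.2930        76.5861
  3        35.00        29.9340        89.8019
  4        35.00        28.4138       113.6553
  5        35.00        26.9709       134.8545
  6     2,035.00     1,488.5286     8,931.1714
  Σ                  1,652.4820     9,386.4110
P = 1,652.4820; Macaulay duration = 9,386.4110 / 1,652.4820 = 5.68019 half-year periods = 2.84009 years.
Modified duration = D_Mac / (1 + y) = 2.84009 / 1.0535 = 2.69587 years.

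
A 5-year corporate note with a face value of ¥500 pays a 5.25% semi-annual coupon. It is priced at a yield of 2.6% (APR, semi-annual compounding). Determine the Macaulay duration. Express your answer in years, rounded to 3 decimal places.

Periodic yield y = 0.013. Discount each cash flow and weight by its period:
  t   CF        PV=CF/(1+0.013)^t    t·PV
  1       13.125        12.9566        12.9566
  2       13.125        12.7903        25.5806
  3       13.125        12.6262        37.8785
  4       13.125        12.4641        49.8565
  5       13.125        12.3042        61.5208
  6       13.125        12.1463        72.8776
  7       13.125        11.9904        83.9327
  8       13.125        11.8365        94.6921
  9       13.125        11.6846       105.1615
  10     513.125       450.9503     4,509.5034
  Σ                    561.7494     5,053.9602
Price P = Σ PV = 561.7494.
Macaulay duration = Σ(t·PV) / P = 5,053.9602 / 561.7494 = 8.99682 half-year periods.
In years: 8.99682 / 2 = 4.49841 years.

4.498 years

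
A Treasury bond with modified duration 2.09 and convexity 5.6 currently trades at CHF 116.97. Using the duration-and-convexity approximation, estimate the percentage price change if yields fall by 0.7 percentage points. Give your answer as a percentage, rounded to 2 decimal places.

Duration effect: -D_mod·Δy = -2.09 × (-0.007) = +0.014630
Convexity effect: ½·C·(Δy)² = 0.5 × 5.6 × (-0.007)² = +0.0001372
ΔP/P ≈ +0.014630 + 0.0001372 = +0.0147672
= +1.47672%.

+1.48%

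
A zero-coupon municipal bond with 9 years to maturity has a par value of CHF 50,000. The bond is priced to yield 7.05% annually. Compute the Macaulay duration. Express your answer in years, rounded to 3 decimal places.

A zero-coupon bond has a single cash flow at maturity, so its Macaulay duration equals its maturity: 9 years.

9.000 years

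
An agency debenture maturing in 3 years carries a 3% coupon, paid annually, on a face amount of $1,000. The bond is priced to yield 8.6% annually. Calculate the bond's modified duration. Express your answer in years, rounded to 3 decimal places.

Periodic yield y = 0.086. First find Macaulay duration:
  t   CF        PV=CF/(1+0.086)^t    t·PV
  1        30.00        27.6243        27.6243
  2        30.00        25.4367        50.8735
  3     1,030.00       804.1698     2,412.5093
  Σ                    857.2308     2,491.0071
P = 857.2308; Macaulay duration = 2,491.0071 / 857.2308 = 2.90588 years.
Modified duration = D_Mac / (1 + y) = 2.90588 / 1.086 = 2.67576 years.

2.676 years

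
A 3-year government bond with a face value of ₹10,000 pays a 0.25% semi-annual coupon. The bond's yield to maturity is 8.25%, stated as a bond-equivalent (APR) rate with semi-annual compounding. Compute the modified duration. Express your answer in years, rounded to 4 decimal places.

2.8708 years

Periodic yield y = 0.04125. First find Macaulay duration:
  t   CF        PV=CF/(1+0.04125)^t    t·PV
  1        12.50        12.0048        12.0048
  2        12.50        11.5292        23.0584
  3        12.50        11.0725        33.2174
  4        12.50        10.6338        42.5353
  5        12.50        10.2126        51.0628
  6    10,012.50     7,856.1984    47,137.1904
  Σ                  7,911.6513    47,299.0693
P = 7,911.6513; Macaulay duration = 47,299.0693 / 7,911.6513 = 5.97841 half-year periods = 2.98920 years.
Modified duration = D_Mac / (1 + y) = 2.98920 / 1.04125 = 2.87078 years.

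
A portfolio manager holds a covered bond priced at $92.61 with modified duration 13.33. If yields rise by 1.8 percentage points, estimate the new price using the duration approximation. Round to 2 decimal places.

$70.39

Duration approximation: ΔP/P ≈ -D_mod · Δy = -13.33 × (+0.018) = -0.239940.
New price ≈ 92.61 × (1 - 0.239940) = 70.3891566.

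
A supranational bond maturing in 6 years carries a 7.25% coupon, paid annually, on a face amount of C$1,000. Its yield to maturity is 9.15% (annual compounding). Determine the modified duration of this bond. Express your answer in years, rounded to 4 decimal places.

4.6043 years

Periodic yield y = 0.0915. First find Macaulay duration:
  t   CF        PV=CF/(1+0.0915)^t    t·PV
  1        72.50        66.4224        66.4224
  2        72.50        60.8542       121.7084
  3        72.50        55.7528       167.2584
  4        72.50        51.0791       204.3163
  5        72.50        46.7971       233.9857
  6     1,072.50       634.2418     3,805.4508
  Σ                    915.1474     4,599.1420
P = 915.1474; Macaulay duration = 4,599.1420 / 915.1474 = 5.02558 years.
Modified duration = D_Mac / (1 + y) = 5.02558 / 1.0915 = 4.60428 years.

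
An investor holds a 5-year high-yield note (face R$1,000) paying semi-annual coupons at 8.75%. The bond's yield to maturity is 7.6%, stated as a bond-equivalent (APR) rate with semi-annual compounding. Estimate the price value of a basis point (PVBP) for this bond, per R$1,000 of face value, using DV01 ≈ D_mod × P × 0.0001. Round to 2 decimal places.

R$0.42

Periodic yield y = 0.038.
  t   CF        PV=CF/(1+0.038)^t    t·PV
  1        43.75        42.1484        42.1484
  2        43.75        40.6054        81.2107
  3        43.75        39.1188       117.3565
  4        43.75        37.6867       150.7470
  5        43.75        36.3071       181.5354
  6        43.75        34.9779       209.8675
  7        43.75        33.6974       235.8819
  8        43.75        32.4638       259.7103
  9        43.75        31.2753       281.4780
  10    1,043.75       718.8246     7,188.2464
  Σ                  1,047.1055     8,748.1820
P = 1,047.1055; D_Mac = 8.35463 half-year periods = 4.17732 yrs; D_mod = 4.02439 yrs.
DV01 ≈ 4.02439 × 1,047.1055 × 0.0001 = 0.421396.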